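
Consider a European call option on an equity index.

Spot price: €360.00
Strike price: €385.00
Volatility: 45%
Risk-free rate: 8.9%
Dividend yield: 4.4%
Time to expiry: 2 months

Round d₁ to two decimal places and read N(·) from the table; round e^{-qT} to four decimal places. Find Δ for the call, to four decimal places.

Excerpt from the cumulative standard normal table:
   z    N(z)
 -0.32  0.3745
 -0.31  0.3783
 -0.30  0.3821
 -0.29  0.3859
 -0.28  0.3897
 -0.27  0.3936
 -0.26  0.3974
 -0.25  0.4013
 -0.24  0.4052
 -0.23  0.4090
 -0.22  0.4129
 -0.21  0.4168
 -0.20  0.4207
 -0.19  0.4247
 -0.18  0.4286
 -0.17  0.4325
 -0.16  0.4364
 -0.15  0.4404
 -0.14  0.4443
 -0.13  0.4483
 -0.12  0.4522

0.4060

σ√T = 0.45 × 0.4082 = 0.1837
d₁ = [ln(360/385) + (0.089 − 0.044 + ½·0.45²)·0.1667] / (σ√T) = (-0.0671 + 0.0244) / 0.1837 = -0.2328 → -0.23
N(d₁) = N(-0.23) = 0.4090
Δ_call = exp(−qT)·N(d₁) = 0.9927·0.4090 = 0.4060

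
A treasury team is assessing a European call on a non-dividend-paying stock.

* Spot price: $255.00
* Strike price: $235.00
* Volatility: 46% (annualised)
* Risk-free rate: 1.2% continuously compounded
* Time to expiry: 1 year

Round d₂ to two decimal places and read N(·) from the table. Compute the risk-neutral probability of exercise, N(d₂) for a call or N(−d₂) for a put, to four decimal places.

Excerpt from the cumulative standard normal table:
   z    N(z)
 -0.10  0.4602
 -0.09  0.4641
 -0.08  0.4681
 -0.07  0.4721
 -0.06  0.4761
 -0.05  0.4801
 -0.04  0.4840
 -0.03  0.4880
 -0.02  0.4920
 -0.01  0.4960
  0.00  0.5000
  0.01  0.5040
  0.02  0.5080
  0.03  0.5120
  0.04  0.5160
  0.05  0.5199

σ√T = 0.46 × 1.0000 = 0.4600
ln(S/K) + (r + σ²/2)T = ln(255/235) + (0.012 + 0.46²/2)·1 = 0.0817 + 0.1178 = 0.1995
d₁ = 0.1995 / 0.4600 = 0.4336 which rounds to 0.43
d₂ = d₁ − σ√T = 0.4336 − 0.4600 = -0.0264 which rounds to -0.03
Pr(exercise) under Q = N(d₂) = 0.4880

0.4880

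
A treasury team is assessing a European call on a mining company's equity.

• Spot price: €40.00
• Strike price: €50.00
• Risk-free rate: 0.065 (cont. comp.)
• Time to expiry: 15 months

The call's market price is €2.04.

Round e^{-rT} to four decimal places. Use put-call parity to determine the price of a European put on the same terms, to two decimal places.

€8.14

exp(−rT) = exp(−0.065·1.25) = 0.9220
Put-call parity: C − P = S − K·e^(−rT) = 40 − 50·0.9220 = 40 − 46.1000 = -6.1000
P = C − (C − P) = 2.04 − (-6.1000) = 8.1400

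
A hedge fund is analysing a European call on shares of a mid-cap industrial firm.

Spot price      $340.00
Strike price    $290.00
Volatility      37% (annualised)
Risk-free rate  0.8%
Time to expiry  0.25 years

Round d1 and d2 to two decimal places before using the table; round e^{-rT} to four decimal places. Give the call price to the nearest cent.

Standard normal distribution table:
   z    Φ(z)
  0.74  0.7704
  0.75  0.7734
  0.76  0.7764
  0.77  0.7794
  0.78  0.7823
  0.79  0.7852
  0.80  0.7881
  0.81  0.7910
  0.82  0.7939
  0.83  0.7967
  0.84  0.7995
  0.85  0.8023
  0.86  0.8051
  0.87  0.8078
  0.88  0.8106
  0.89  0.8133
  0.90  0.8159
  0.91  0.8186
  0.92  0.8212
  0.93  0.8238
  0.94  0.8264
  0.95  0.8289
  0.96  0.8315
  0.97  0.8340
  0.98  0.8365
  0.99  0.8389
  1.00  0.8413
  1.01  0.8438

σ√T = 0.37 × 0.5000 = 0.1850
d₁ = [ln(340/290) + (0.008 + 0.37²/2)·0.25] / 0.1850 = [0.1591 + 0.0191] / 0.1850 = 0.9631 → 0.96
d₂ = d₁ − σ√T = 0.9631 − 0.1850 = 0.7781 → 0.78
exp(−rT) = exp(−0.008·0.25) = 0.9980
N(d₁) = N(0.96) = 0.8315;  N(d₂) = N(0.78) = 0.7823
C = 340·0.8315 − 290·0.9980·0.7823 = 282.7100 − 226.4133 = 56.2967

$56.30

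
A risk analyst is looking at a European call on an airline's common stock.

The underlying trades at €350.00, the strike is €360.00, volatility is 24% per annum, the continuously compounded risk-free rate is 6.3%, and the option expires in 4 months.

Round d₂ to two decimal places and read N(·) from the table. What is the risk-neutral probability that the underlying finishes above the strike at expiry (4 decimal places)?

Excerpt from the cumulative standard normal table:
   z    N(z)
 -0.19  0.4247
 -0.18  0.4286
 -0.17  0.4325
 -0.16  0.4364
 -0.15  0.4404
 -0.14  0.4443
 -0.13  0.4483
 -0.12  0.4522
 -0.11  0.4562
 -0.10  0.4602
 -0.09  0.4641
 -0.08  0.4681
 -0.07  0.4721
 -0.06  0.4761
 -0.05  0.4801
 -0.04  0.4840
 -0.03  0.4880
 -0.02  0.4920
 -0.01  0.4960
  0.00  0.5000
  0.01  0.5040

T = 0.3333;  σ√T = 0.1386
ln(S/K) + (r + σ²/2)T = ln(350/360) + (0.063 + 0.24²/2)·0.3333 = -0.0282 + 0.0306 = 0.0024
d₁ = 0.0024 / 0.1386 = 0.0175 ≈ 0.02
d₂ = d₁ − σ√T = 0.0175 − 0.1386 = -0.1210 ≈ -0.12
Risk-neutral Pr[S_T > K] = N(d₂) = N(-0.12) = 0.4522

0.4522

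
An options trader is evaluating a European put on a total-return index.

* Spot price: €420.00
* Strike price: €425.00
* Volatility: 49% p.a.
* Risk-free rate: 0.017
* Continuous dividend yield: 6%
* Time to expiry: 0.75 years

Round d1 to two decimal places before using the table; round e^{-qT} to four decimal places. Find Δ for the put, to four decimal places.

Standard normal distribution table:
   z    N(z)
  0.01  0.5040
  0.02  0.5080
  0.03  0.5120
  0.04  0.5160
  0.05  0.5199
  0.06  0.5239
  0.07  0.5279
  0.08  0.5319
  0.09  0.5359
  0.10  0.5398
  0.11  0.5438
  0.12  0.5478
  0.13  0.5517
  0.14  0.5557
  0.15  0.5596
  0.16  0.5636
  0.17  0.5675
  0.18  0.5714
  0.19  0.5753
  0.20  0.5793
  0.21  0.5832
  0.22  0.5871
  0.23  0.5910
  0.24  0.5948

T = 0.75;  σ√T = 0.4244
ln(S/K) + (r − q + σ²/2)T = ln(420/425) + (0.017 − 0.06 + 0.49²/2)·0.75 = -0.0118 + 0.0578 = 0.0460
d₁ = 0.0460 / 0.4244 = 0.1083 which rounds to 0.11
N(d₁) = N(0.11) = 0.5438
Δ_put = exp(−qT)·(N(d₁) − 1) = 0.9560·(0.5438 − 1) = -0.4361

-0.4361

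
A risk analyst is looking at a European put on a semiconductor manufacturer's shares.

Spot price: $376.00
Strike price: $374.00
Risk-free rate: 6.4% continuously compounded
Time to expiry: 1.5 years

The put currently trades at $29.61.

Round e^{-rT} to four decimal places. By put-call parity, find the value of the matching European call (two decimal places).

e^(−rT) = e^(−0.064·1.5) = 0.9085
Put-call parity: C − P = S − K·e^(−rT) = 376 − 374·0.9085 = 376 − 339.7790 = 36.2210
C = P + (C − P) = 29.61 + (36.2210) = 65.8310

$65.83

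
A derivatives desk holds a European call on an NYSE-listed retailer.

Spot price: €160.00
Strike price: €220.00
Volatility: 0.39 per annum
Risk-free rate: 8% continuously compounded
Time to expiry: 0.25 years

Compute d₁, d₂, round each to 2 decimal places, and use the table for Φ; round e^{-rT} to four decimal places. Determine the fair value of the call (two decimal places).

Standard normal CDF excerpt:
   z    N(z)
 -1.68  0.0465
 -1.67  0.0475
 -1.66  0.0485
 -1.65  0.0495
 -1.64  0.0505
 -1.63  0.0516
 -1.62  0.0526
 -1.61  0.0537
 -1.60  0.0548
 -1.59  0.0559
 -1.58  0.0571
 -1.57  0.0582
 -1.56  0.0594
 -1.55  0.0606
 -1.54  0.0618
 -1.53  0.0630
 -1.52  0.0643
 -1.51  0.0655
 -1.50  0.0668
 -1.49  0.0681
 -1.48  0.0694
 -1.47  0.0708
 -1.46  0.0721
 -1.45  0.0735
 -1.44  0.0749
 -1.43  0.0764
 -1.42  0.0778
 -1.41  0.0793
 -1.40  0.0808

€1.10

σ√T = 0.39·√0.25 = 0.1950
d₁ = [ln(160/220) + (0.08 + 0.39²/2)·0.25] / 0.1950 = [-0.3185 + 0.0390] / 0.1950 = -1.4330 ≈ -1.43
d₂ = d₁ − σ√T = -1.4330 − 0.1950 = -1.6280 ≈ -1.63
exp(−rT) = exp(−0.08·0.25) = 0.9802
C = 160·N(-1.43) − 220·0.9802·N(-1.63) = 160·0.0764 − 220·0.9802·0.0516 = 12.2240 − 11.1272 = 1.0968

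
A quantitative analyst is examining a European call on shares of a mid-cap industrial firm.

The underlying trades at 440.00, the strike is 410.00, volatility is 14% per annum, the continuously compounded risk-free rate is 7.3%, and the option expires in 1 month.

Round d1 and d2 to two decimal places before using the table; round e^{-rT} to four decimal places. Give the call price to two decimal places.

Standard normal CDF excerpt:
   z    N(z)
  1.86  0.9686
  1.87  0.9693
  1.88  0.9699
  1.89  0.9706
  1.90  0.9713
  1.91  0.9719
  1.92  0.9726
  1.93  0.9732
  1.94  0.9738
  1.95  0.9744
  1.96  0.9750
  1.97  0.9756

σ√T = 0.14·√0.08333 = 0.0404
d₁ = [ln(440/410) + (0.073 + 0.14²/2)·0.08333] / 0.0404 = [0.0706 + 0.0069] / 0.0404 = 1.9181 → 1.92
d₂ = d₁ − σ√T = 1.9181 − 0.0404 = 1.8776 → 1.88
e^(−rT) = e^(−0.073·0.08333) = 0.9939
N(d₁) = N(1.92) = 0.9726;  N(d₂) = N(1.88) = 0.9699
C = 440·0.9726 − 410·0.9939·0.9699 = 427.9440 − 395.2333 = 32.7107

32.71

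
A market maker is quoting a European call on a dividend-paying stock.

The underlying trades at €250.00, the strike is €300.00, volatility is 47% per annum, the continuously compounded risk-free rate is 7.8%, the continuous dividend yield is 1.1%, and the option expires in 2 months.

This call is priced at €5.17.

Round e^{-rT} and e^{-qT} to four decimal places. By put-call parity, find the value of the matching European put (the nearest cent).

€51.75

e^(−qT) = e^(−0.011·0.1667) = 0.9982;  e^(−rT) = e^(−0.078·0.1667) = 0.9871
Put-call parity: C − P = S·e^(−qT) − K·e^(−rT) = 250·0.9982 − 300·0.9871 = 249.5500 − 296.1300 = -46.5800
P = C − (C − P) = 5.17 − (-46.5800) = 51.7500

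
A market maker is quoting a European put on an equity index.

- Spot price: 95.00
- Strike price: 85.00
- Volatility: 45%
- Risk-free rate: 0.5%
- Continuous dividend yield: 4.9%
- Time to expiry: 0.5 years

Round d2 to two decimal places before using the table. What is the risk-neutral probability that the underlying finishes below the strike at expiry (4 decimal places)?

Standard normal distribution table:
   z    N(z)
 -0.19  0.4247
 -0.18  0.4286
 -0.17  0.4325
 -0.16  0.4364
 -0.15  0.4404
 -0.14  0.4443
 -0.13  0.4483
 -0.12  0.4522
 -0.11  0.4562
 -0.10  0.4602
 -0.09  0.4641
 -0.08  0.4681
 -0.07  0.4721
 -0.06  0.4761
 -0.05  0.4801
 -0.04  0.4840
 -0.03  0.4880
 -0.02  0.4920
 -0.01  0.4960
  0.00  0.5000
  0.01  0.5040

σ√T = 0.45·√0.5 = 0.3182
d₁ = [ln(95/85) + (0.005 − 0.049 + 0.45²/2)·0.5] / 0.3182 = [0.1112 + 0.0286] / 0.3182 = 0.4395 which rounds to 0.44
d₂ = d₁ − σ√T = 0.4395 − 0.3182 = 0.1213 which rounds to 0.12
Risk-neutral Pr[S_T < K] = N(−d₂) = N(-0.12) = 0.4522

0.4522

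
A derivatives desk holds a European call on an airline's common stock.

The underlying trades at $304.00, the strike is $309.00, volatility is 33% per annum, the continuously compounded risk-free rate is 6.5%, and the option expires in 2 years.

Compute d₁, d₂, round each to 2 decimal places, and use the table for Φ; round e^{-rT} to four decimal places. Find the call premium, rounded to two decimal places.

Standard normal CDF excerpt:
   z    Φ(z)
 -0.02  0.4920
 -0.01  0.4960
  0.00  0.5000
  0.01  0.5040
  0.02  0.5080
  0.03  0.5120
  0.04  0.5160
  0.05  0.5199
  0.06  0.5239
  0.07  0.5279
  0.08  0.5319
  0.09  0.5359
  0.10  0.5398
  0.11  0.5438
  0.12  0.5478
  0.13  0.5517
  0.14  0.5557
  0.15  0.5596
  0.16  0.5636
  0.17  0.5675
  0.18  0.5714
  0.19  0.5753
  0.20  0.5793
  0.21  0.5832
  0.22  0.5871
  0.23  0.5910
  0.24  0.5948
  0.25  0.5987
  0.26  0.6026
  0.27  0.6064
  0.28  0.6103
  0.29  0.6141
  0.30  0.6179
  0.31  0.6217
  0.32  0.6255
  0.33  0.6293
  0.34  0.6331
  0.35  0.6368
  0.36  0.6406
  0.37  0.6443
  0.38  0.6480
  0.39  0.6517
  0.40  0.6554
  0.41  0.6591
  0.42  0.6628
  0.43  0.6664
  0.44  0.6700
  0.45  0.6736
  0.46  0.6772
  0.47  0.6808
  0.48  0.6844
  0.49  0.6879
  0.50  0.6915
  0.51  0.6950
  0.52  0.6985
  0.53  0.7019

$71.31

σ√T = 0.33 × 1.4142 = 0.4667
d₁ = [ln(304/309) + (0.065 + 0.33²/2)·2] / 0.4667 = [-0.0163 + 0.2389] / 0.4667 = 0.4769 which rounds to 0.48
d₂ = d₁ − σ√T = 0.4769 − 0.4667 = 0.0103 which rounds to 0.01
exp(−rT) = exp(−0.065·2) = 0.8781
N(d₁) = N(0.48) = 0.6844;  N(d₂) = N(0.01) = 0.5040
C = 304·0.6844 − 309·0.8781·0.5040 = 208.0576 − 136.7518 = 71.3058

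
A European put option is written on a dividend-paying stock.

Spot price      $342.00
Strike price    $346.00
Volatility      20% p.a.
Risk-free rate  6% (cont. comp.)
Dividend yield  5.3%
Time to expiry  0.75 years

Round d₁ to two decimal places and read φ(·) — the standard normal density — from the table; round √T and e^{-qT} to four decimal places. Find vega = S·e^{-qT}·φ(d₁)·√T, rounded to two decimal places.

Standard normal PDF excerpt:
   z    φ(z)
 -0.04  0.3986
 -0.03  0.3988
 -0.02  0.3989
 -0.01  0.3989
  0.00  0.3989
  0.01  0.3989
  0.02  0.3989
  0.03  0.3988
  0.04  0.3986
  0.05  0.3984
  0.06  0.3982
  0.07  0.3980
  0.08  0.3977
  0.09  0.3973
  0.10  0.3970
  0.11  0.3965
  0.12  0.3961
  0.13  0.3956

113.39

T = 0.75;  σ√T = 0.1732
d₁ = [ln(342/346) + (0.06 − 0.053 + ½·0.2²)·0.75] / (σ√T) = (-0.0116 + 0.0203) / 0.1732 = 0.0498 ≈ 0.05
√T = √0.75 = 0.8660
φ(d₁) = φ(0.05) = 0.3984
e^(−qT) = e^(−0.053·0.75) = 0.9610
vega = S·e^(−qT)·φ(d₁)·√T = 342·0.9610·0.3984·0.8660 = 113.3931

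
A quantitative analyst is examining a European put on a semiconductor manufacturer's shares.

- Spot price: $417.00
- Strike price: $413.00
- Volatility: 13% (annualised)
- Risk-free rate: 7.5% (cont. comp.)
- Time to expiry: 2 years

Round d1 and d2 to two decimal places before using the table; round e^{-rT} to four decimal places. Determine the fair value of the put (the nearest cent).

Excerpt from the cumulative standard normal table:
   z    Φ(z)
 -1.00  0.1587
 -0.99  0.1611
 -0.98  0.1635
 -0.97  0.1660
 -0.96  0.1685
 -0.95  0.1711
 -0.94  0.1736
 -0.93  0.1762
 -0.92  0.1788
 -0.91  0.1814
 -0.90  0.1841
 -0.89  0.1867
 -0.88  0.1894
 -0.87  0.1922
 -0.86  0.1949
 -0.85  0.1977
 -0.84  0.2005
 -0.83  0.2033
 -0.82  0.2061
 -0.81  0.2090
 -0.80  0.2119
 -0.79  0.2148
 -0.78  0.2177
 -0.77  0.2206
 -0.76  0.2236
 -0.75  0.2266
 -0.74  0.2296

σ√T = 0.13 × 1.4142 = 0.1838
d₁ = [ln(417/413) + (0.075 + 0.13²/2)·2] / 0.1838 = [0.0096 + 0.1669] / 0.1838 = 0.9602 → 0.96
d₂ = d₁ − σ√T = 0.9602 − 0.1838 = 0.7764 → 0.78
exp(−rT) = exp(−0.075·2) = 0.8607
N(−d₂) = N(-0.78) = 0.2177;  N(−d₁) = N(-0.96) = 0.1685
P = 413·0.8607·0.2177 − 417·0.1685 = 77.3856 − 70.2645 = 7.1211

$7.12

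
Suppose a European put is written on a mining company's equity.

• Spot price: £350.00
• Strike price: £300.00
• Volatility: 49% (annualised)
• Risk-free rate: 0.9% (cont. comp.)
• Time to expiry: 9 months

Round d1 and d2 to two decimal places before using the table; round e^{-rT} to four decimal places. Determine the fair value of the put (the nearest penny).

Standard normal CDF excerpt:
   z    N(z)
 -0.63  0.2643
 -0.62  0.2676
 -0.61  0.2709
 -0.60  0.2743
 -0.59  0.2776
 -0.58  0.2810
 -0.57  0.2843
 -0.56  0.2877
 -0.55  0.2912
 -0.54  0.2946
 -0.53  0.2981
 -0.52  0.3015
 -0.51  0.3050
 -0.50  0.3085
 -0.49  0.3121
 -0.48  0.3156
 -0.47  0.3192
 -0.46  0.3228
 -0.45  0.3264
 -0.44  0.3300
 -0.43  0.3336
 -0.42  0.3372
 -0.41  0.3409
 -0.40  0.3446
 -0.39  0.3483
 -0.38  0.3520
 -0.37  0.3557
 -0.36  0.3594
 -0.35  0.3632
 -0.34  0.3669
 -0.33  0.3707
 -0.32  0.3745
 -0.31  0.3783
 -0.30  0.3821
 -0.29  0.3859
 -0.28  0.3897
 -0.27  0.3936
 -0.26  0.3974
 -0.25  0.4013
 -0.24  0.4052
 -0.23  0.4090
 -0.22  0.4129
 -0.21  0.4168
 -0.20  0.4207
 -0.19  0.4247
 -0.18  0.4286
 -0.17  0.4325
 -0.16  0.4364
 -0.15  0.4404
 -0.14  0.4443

T = 0.75;  σ√T = 0.4244
d₁ = [ln(350/300) + (0.009 + ½·0.49²)·0.75] / (σ√T) = (0.1542 + 0.0968) / 0.4244 = 0.5913 ≈ 0.59
d₂ = 0.5913 − 0.4244 = 0.1670 ≈ 0.17
e^(−rT) = e^(−0.009·0.75) = 0.9933
N(−d₂) = N(-0.17) = 0.4325;  N(−d₁) = N(-0.59) = 0.2776
P = 300·0.9933·0.4325 − 350·0.2776 = 128.8807 − 97.1600 = 31.7207

£31.72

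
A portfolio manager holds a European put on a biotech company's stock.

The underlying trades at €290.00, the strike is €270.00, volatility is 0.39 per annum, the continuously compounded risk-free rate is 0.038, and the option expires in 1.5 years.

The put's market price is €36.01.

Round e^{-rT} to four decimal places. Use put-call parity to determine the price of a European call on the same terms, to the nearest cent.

€70.97

e^(−rT) = e^(−0.038·1.5) = 0.9446
Put-call parity: C − P = S − K·e^(−rT) = 290 − 270·0.9446 = 290 − 255.0420 = 34.9580
C = P + (C − P) = 36.01 + (34.9580) = 70.9680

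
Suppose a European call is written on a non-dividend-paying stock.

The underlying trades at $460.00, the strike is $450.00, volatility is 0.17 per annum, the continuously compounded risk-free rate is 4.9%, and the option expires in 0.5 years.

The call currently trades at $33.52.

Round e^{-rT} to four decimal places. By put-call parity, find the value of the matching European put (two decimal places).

$12.63

e^(−rT) = e^(−0.049·0.5) = 0.9758
Put-call parity: C − P = S − K·e^(−rT) = 460 − 450·0.9758 = 460 − 439.1100 = 20.8900
P = C − (C − P) = 33.52 − (20.8900) = 12.6300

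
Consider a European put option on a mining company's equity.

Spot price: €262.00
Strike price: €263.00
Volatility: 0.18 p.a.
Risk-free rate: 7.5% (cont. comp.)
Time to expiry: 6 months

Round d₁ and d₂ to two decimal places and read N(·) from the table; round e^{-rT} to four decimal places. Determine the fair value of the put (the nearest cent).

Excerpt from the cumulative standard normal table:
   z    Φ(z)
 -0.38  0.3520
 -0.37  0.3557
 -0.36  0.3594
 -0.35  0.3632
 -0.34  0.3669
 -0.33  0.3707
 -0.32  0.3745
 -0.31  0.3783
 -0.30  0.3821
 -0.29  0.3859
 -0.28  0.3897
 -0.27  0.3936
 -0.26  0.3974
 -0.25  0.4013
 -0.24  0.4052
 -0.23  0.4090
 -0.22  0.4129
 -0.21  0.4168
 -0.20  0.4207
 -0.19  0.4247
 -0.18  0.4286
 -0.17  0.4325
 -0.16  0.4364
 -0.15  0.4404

T = 0.5;  σ√T = 0.1273
d₁ = [ln(262/263) + (0.075 + 0.18²/2)·0.5] / 0.1273 = [-0.0038 + 0.0456] / 0.1273 = 0.3283 ≈ 0.33
d₂ = d₁ − σ√T = 0.3283 − 0.1273 = 0.2011 ≈ 0.20
exp(−rT) = exp(−0.075·0.5) = 0.9632
P = 263·0.9632·N(-0.20) − 262·N(-0.33) = 263·0.9632·0.4207 − 262·0.3707 = 106.5724 − 97.1234 = 9.4490

€9.45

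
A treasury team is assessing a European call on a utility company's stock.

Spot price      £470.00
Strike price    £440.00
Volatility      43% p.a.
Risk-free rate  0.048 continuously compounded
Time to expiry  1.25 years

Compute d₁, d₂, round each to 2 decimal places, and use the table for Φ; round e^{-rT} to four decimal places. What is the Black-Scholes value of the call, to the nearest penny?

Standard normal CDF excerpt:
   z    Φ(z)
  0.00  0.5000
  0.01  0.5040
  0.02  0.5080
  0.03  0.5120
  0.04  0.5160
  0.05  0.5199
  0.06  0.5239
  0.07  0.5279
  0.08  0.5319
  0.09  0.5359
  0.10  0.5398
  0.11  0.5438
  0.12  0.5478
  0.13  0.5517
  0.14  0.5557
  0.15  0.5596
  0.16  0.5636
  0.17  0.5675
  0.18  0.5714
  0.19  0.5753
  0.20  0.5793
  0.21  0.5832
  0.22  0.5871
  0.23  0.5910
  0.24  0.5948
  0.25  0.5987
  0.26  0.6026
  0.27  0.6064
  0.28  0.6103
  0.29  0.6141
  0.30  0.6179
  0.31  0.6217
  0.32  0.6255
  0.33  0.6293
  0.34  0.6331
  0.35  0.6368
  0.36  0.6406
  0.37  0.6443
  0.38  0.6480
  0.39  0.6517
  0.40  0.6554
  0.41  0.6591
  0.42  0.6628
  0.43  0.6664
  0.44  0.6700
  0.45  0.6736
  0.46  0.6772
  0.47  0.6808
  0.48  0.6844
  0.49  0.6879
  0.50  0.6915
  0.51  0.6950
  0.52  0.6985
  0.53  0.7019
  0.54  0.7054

£114.49

T = 1.25;  σ√T = 0.4808
d₁ = [ln(470/440) + (0.048 + ½·0.43²)·1.25] / (σ√T) = (0.0660 + 0.1756) / 0.4808 = 0.5024 ⇒ 0.50
d₂ = 0.5024 − 0.4808 = 0.0216 ⇒ 0.02
e^(−rT) = e^(−0.048·1.25) = 0.9418
N(d₁) = N(0.50) = 0.6915;  N(d₂) = N(0.02) = 0.5080
C = 470·0.6915 − 440·0.9418·0.5080 = 325.0050 − 210.5111 = 114.4939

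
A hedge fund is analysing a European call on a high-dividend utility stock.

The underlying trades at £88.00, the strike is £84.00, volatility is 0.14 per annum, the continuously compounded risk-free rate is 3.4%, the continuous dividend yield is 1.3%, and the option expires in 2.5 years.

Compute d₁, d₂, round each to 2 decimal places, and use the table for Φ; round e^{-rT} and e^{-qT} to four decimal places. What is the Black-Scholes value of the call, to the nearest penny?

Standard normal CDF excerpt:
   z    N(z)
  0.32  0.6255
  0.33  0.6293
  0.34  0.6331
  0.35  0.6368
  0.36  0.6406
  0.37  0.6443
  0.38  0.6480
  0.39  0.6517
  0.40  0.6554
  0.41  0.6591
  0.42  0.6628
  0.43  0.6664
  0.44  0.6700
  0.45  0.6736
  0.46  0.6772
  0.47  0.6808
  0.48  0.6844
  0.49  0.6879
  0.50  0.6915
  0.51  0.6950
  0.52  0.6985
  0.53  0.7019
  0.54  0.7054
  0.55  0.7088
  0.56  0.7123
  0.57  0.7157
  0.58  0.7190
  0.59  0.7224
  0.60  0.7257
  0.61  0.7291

σ√T = 0.14 × 1.5811 = 0.2214
ln(S/K) + (r − q + σ²/2)T = ln(88/84) + (0.034 − 0.013 + 0.14²/2)·2.5 = 0.0465 + 0.0770 = 0.1235
d₁ = 0.1235 / 0.2214 = 0.5580 ≈ 0.56
d₂ = d₁ − σ√T = 0.5580 − 0.2214 = 0.3366 ≈ 0.34
e^(−qT) = e^(−0.013·2.5) = 0.9680;  e^(−rT) = e^(−0.034·2.5) = 0.9185
N(d₁) = N(0.56) = 0.7123;  N(d₂) = N(0.34) = 0.6331
C = 88·0.9680·0.7123 − 84·0.9185·0.6331 = 60.6766 − 48.8462 = 11.8304

£11.83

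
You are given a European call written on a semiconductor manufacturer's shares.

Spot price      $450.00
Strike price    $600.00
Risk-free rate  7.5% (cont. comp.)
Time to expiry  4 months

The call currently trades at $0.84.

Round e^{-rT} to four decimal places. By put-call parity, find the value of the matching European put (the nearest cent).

$136.02

exp(−rT) = exp(−0.075·0.3333) = 0.9753
Put-call parity: C − P = S − K·e^(−rT) = 450 − 600·0.9753 = 450 − 585.1800 = -135.1800
P = C − (C − P) = 0.84 − (-135.1800) = 136.0200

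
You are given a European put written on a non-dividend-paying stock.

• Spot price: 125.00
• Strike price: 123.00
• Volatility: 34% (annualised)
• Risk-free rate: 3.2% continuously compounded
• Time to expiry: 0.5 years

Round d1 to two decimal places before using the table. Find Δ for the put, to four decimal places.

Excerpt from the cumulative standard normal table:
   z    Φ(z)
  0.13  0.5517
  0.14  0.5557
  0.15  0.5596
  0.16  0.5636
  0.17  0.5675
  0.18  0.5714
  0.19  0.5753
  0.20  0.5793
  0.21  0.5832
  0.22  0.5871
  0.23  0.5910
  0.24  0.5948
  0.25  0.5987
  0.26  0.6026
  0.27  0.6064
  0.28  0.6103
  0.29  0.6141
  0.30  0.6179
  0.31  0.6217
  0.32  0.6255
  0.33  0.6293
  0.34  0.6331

σ√T = 0.34·√0.5 = 0.2404
ln(S/K) + (r + σ²/2)T = ln(125/123) + (0.032 + 0.34²/2)·0.5 = 0.0161 + 0.0449 = 0.0610
d₁ = 0.0610 / 0.2404 = 0.2538 ≈ 0.25
N(d₁) = N(0.25) = 0.5987
Δ_put = N(d₁) − 1 = 0.5987 − 1 = -0.4013

-0.4013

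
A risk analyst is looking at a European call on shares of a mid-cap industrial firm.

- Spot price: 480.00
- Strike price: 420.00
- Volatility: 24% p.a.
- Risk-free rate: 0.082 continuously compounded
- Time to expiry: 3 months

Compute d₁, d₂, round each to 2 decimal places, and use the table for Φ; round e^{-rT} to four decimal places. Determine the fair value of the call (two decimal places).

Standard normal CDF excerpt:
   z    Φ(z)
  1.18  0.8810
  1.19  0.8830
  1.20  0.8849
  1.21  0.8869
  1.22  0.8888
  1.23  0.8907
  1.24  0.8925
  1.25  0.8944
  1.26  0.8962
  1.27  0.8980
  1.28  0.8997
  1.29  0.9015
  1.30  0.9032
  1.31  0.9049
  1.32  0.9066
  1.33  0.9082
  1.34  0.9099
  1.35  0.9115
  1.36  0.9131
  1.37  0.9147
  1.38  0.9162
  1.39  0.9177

T = 0.25;  σ√T = 0.1200
d₁ = [ln(480/420) + (0.082 + 0.24²/2)·0.25] / 0.1200 = [0.1335 + 0.0277] / 0.1200 = 1.3436 → 1.34
d₂ = d₁ − σ√T = 1.3436 − 0.1200 = 1.2236 → 1.22
exp(−rT) = exp(−0.082·0.25) = 0.9797
N(d₁) = N(1.34) = 0.9099;  N(d₂) = N(1.22) = 0.8888
C = 480·0.9099 − 420·0.9797·0.8888 = 436.7520 − 365.7181 = 71.0339

71.03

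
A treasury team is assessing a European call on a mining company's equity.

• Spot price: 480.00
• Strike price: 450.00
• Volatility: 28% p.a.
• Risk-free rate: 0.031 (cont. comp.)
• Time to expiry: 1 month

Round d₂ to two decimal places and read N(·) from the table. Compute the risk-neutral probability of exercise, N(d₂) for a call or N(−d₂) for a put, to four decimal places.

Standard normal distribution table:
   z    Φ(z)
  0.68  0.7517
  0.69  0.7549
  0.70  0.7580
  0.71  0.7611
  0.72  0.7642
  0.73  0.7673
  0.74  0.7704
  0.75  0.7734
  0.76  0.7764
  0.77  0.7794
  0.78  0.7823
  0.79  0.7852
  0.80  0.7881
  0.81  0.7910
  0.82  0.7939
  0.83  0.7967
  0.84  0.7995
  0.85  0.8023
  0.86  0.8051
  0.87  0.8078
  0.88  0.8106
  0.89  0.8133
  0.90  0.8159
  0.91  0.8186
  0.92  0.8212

T = 0.08333;  σ√T = 0.0808
d₁ = [ln(480/450) + (0.031 + ½·0.28²)·0.08333] / (σ√T) = (0.0645 + 0.0059) / 0.0808 = 0.8708 → 0.87
d₂ = 0.8708 − 0.0808 = 0.7900 → 0.79
Pr(exercise) under Q = N(d₂) = 0.7852

0.7852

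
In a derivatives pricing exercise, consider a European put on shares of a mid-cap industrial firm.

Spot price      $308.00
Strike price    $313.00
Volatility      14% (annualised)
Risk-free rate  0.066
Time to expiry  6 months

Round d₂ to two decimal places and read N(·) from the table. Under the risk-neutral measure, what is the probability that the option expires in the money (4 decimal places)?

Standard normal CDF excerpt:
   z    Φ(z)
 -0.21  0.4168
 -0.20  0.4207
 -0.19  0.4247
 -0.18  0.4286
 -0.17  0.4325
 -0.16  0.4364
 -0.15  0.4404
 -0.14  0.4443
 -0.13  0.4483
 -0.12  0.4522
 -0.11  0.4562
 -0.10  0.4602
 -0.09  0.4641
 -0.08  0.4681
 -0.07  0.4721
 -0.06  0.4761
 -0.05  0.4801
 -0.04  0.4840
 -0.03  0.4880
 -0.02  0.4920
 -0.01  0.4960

σ√T = 0.14 × 0.7071 = 0.0990
d₁ = [ln(308/313) + (0.066 + 0.14²/2)·0.5] / 0.0990 = [-0.0161 + 0.0379] / 0.0990 = 0.2202 → 0.22
d₂ = d₁ − σ√T = 0.2202 − 0.0990 = 0.1212 → 0.12
Risk-neutral Pr[S_T < K] = N(−d₂) = N(-0.12) = 0.4522

0.4522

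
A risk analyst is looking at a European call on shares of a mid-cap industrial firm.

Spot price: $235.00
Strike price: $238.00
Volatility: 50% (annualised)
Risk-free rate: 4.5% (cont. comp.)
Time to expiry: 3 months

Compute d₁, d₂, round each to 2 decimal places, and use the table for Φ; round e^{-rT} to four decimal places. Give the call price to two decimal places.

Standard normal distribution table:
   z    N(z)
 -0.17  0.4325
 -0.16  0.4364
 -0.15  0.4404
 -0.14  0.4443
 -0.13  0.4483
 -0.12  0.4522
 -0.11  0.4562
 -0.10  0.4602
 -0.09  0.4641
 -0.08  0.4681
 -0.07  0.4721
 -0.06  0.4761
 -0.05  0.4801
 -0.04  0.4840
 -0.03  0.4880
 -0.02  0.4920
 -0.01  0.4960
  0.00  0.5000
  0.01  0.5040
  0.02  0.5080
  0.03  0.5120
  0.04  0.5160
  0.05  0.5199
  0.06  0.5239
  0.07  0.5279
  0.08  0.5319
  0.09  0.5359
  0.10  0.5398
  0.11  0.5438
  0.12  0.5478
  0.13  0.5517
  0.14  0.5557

σ√T = 0.5·√0.25 = 0.2500
d₁ = [ln(235/238) + (0.045 + ½·0.5²)·0.25] / (σ√T) = (-0.0127 + 0.0425) / 0.2500 = 0.1193 ⇒ 0.12
d₂ = 0.1193 − 0.2500 = -0.1307 ⇒ -0.13
e^(−rT) = e^(−0.045·0.25) = 0.9888
N(d₁) = N(0.12) = 0.5478;  N(d₂) = N(-0.13) = 0.4483
C = 235·0.5478 − 238·0.9888·0.4483 = 128.7330 − 105.5004 = 23.2326

$23.23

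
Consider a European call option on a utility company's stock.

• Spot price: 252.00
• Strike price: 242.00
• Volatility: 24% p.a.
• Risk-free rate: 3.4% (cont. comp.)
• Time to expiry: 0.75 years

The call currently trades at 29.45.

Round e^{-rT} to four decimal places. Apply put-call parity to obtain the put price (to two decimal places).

exp(−rT) = exp(−0.034·0.75) = 0.9748
Put-call parity: C − P = S − K·e^(−rT) = 252 − 242·0.9748 = 252 − 235.9016 = 16.0984
P = C − (C − P) = 29.45 − (16.0984) = 13.3516

13.35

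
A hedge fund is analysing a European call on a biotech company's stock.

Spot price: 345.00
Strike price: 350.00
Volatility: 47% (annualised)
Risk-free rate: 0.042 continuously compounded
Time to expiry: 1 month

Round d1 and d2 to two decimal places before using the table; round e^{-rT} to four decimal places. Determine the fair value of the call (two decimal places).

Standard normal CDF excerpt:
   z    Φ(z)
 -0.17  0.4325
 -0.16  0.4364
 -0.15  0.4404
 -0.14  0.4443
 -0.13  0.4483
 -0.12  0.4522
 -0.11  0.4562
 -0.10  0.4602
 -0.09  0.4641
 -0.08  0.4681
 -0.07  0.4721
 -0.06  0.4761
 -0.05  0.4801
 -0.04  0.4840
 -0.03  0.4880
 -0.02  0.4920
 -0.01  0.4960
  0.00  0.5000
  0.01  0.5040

17.52

T = 0.08333;  σ√T = 0.1357
ln(S/K) + (r + σ²/2)T = ln(345/350) + (0.042 + 0.47²/2)·0.08333 = -0.0144 + 0.0127 = -0.0017
d₁ = -0.0017 / 0.1357 = -0.0124 ⇒ -0.01
d₂ = d₁ − σ√T = -0.0124 − 0.1357 = -0.1481 ⇒ -0.15
exp(−rT) = exp(−0.042·0.08333) = 0.9965
N(d₁) = N(-0.01) = 0.4960;  N(d₂) = N(-0.15) = 0.4404
C = 345·0.4960 − 350·0.9965·0.4404 = 171.1200 − 153.6005 = 17.5195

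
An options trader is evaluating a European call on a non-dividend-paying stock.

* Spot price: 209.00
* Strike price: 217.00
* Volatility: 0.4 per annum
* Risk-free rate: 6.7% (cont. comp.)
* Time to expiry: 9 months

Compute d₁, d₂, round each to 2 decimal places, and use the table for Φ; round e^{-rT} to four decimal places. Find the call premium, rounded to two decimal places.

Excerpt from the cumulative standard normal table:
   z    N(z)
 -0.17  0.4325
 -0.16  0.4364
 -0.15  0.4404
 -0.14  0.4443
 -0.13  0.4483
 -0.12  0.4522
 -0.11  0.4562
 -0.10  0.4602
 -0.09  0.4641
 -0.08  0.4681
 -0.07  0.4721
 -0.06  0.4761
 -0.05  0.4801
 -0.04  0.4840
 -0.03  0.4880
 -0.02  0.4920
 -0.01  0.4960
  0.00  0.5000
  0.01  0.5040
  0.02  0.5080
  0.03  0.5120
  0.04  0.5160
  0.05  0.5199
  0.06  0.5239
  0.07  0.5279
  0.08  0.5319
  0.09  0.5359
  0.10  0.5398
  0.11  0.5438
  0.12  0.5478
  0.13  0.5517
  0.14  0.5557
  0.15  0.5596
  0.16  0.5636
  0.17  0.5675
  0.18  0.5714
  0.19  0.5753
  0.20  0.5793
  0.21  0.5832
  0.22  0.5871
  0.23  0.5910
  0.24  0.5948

T = 0.75;  σ√T = 0.3464
d₁ = [ln(209/217) + (0.067 + 0.4²/2)·0.75] / 0.3464 = [-0.0376 + 0.1103] / 0.3464 = 0.2098 ⇒ 0.21
d₂ = d₁ − σ√T = 0.2098 − 0.3464 = -0.1366 ⇒ -0.14
exp(−rT) = exp(−0.067·0.75) = 0.9510
N(d₁) = N(0.21) = 0.5832;  N(d₂) = N(-0.14) = 0.4443
C = 209·0.5832 − 217·0.9510·0.4443 = 121.8888 − 91.6889 = 30.1999

30.20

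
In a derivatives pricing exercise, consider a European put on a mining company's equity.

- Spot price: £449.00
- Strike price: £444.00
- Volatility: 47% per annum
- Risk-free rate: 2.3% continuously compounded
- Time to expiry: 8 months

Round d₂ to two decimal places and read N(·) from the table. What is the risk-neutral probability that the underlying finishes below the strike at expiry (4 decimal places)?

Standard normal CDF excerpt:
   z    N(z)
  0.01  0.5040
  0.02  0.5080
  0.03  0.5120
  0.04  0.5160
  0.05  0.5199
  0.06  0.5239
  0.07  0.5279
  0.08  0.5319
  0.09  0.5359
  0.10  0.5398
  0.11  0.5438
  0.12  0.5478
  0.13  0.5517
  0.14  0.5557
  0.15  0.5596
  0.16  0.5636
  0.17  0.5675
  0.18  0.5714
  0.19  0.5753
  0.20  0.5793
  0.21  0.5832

0.5478

T = 0.6667;  σ√T = 0.3838
d₁ = [ln(449/444) + (0.023 + 0.47²/2)·0.6667] / 0.3838 = [0.0112 + 0.0890] / 0.3838 = 0.2610 ≈ 0.26
d₂ = d₁ − σ√T = 0.2610 − 0.3838 = -0.1227 ≈ -0.12
Pr(exercise) under Q = N(−d₂) = N(0.12) = 0.5478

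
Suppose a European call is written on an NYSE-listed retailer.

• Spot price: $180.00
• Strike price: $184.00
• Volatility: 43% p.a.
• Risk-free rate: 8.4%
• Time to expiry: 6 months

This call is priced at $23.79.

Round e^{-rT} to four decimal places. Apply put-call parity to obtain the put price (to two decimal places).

$20.23

exp(−rT) = exp(−0.084·0.5) = 0.9589
Put-call parity: C − P = S − K·e^(−rT) = 180 − 184·0.9589 = 180 − 176.4376 = 3.5624
P = C − (C − P) = 23.79 − (3.5624) = 20.2276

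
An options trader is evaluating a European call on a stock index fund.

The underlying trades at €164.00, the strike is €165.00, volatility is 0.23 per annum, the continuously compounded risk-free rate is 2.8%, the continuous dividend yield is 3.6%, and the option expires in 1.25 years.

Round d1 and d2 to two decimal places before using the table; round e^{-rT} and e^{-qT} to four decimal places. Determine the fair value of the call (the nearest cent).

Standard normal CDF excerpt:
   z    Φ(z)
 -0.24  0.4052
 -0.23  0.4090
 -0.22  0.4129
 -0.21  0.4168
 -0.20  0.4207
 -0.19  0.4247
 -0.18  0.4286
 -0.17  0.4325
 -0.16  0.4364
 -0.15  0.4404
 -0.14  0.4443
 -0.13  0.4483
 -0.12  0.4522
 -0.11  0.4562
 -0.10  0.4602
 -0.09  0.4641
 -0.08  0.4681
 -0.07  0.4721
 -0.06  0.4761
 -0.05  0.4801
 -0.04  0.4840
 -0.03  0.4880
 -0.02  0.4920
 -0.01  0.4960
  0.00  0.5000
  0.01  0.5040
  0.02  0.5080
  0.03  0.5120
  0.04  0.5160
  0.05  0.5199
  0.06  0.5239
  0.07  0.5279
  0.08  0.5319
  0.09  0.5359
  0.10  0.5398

€15.10

σ√T = 0.23 × 1.1180 = 0.2571
d₁ = [ln(164/165) + (0.028 − 0.036 + 0.23²/2)·1.25] / 0.2571 = [-0.0061 + 0.0231] / 0.2571 = 0.0660 which rounds to 0.07
d₂ = d₁ − σ√T = 0.0660 − 0.2571 = -0.1911 which rounds to -0.19
e^(−qT) = e^(−0.036·1.25) = 0.9560;  e^(−rT) = e^(−0.028·1.25) = 0.9656
C = 164·0.9560·N(0.07) − 165·0.9656·N(-0.19) = 164·0.9560·0.5279 − 165·0.9656·0.4247 = 82.7663 − 67.6649 = 15.1014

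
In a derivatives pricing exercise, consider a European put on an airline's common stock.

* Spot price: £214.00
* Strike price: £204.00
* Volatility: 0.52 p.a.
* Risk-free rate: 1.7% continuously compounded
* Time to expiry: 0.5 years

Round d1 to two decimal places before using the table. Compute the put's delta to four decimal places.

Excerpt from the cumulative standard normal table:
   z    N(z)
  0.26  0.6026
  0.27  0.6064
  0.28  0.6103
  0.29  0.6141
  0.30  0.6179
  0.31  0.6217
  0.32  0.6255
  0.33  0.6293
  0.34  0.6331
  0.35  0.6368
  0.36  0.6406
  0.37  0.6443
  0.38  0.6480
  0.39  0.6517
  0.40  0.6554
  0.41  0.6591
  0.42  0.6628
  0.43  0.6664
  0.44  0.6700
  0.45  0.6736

σ√T = 0.52 × 0.7071 = 0.3677
ln(S/K) + (r + σ²/2)T = ln(214/204) + (0.017 + 0.52²/2)·0.5 = 0.0479 + 0.0761 = 0.1240
d₁ = 0.1240 / 0.3677 = 0.3371 which rounds to 0.34
N(d₁) = N(0.34) = 0.6331
Δ_put = N(d₁) − 1 = 0.6331 − 1 = -0.3669

-0.3669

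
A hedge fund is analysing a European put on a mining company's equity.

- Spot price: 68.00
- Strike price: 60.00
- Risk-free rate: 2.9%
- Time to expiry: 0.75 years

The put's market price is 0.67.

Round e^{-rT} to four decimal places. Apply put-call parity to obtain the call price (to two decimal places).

exp(−rT) = exp(−0.029·0.75) = 0.9785
Put-call parity: C − P = S − K·e^(−rT) = 68 − 60·0.9785 = 68 − 58.7100 = 9.2900
C = P + (C − P) = 0.67 + (9.2900) = 9.9600

9.96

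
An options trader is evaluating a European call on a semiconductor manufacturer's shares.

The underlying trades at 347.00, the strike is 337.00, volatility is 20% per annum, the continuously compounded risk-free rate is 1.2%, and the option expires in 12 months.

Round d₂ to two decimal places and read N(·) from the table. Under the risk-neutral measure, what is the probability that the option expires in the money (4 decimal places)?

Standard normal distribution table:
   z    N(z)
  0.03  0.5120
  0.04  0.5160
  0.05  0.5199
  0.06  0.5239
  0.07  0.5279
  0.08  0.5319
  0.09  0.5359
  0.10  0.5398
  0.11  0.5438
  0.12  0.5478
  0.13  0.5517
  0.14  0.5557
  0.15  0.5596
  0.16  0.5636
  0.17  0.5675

σ√T = 0.2 × 1.0000 = 0.2000
d₁ = [ln(347/337) + (0.012 + 0.2²/2)·1] / 0.2000 = [0.0292 + 0.0320] / 0.2000 = 0.3062 ≈ 0.31
d₂ = d₁ − σ√T = 0.3062 − 0.2000 = 0.1062 ≈ 0.11
Pr(exercise) under Q = N(d₂) = 0.5438

0.5438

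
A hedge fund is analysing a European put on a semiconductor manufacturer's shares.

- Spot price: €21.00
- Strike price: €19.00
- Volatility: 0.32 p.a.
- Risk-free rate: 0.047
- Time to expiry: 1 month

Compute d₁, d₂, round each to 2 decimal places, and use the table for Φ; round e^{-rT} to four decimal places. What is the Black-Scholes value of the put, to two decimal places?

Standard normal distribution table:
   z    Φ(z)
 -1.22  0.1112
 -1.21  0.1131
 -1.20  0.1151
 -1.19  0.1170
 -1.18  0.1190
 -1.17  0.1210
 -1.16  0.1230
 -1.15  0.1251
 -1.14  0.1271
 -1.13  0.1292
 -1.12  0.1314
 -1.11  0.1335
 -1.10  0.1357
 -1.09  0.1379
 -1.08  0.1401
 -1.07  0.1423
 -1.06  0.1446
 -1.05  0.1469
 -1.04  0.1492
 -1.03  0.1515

σ√T = 0.32 × 0.2887 = 0.0924
d₁ = [ln(21/19) + (0.047 + ½·0.32²)·0.08333] / (σ√T) = (0.1001 + 0.0082) / 0.0924 = 1.1720 which rounds to 1.17
d₂ = 1.1720 − 0.0924 = 1.0796 which rounds to 1.08
exp(−rT) = exp(−0.047·0.08333) = 0.9961
N(−d₂) = N(-1.08) = 0.1401;  N(−d₁) = N(-1.17) = 0.1210
P = 19·0.9961·0.1401 − 21·0.1210 = 2.6515 − 2.5410 = 0.1105

€0.11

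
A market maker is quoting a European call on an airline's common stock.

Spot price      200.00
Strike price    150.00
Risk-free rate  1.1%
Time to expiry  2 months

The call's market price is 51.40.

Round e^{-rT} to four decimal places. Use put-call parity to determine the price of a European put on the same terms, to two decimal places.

1.13

e^(−rT) = e^(−0.011·0.1667) = 0.9982
Put-call parity: C − P = S − K·e^(−rT) = 200 − 150·0.9982 = 200 − 149.7300 = 50.2700
P = C − (C − P) = 51.40 − (50.2700) = 1.1300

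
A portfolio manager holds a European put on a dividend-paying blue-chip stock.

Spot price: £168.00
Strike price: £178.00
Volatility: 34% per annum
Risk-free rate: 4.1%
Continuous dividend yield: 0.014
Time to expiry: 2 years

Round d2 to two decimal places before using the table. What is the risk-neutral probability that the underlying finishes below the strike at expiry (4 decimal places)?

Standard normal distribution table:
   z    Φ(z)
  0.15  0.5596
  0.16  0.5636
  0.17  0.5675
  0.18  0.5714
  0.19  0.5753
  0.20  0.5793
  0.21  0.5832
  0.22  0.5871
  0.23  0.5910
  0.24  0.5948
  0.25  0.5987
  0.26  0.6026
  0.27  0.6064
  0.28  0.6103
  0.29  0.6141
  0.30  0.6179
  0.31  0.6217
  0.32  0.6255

σ√T = 0.34·√2 = 0.4808
d₁ = [ln(168/178) + (0.041 − 0.014 + 0.34²/2)·2] / 0.4808 = [-0.0578 + 0.1696] / 0.4808 = 0.2325 ⇒ 0.23
d₂ = d₁ − σ√T = 0.2325 − 0.4808 = -0.2484 ⇒ -0.25
Risk-neutral Pr[S_T < K] = N(−d₂) = N(0.25) = 0.5987

0.5987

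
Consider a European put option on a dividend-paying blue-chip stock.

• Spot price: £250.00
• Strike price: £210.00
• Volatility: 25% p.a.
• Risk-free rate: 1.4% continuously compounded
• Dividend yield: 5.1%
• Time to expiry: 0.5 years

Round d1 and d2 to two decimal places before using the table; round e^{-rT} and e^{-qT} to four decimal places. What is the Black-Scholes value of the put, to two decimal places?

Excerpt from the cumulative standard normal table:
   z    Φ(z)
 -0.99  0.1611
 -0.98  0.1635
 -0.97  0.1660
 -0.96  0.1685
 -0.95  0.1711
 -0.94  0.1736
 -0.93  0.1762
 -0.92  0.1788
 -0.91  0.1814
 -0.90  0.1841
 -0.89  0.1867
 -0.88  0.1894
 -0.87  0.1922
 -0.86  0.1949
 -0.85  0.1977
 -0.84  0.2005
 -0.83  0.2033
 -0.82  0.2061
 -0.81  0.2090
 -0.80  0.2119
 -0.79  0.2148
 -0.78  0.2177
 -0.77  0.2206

£4.34

T = 0.5;  σ√T = 0.1768
d₁ = [ln(250/210) + (0.014 − 0.051 + 0.25²/2)·0.5] / 0.1768 = [0.1744 − 0.0029] / 0.1768 = 0.9700 → 0.97
d₂ = d₁ − σ√T = 0.9700 − 0.1768 = 0.7933 → 0.79
e^(−qT) = e^(−0.051·0.5) = 0.9748;  e^(−rT) = e^(−0.014·0.5) = 0.9930
N(−d₂) = N(-0.79) = 0.2148;  N(−d₁) = N(-0.97) = 0.1660
P = 210·0.9930·0.2148 − 250·0.9748·0.1660 = 44.7922 − 40.4542 = 4.3380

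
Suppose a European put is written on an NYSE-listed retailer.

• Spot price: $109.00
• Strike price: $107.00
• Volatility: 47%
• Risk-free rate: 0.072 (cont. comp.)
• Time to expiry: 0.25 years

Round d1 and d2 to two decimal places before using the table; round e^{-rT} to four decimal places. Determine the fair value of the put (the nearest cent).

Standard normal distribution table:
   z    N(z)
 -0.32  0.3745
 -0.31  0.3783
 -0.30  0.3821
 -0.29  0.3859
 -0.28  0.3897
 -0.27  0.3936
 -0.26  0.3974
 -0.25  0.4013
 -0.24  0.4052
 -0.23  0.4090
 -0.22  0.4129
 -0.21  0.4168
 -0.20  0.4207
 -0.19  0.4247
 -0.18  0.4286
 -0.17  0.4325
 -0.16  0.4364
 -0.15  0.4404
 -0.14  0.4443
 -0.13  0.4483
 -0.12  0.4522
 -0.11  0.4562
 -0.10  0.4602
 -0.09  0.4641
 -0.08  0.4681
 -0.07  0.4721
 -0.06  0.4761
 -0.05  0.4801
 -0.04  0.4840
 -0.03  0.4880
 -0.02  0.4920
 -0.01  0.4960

$7.96

T = 0.25;  σ√T = 0.2350
d₁ = [ln(109/107) + (0.072 + ½·0.47²)·0.25] / (σ√T) = (0.0185 + 0.0456) / 0.2350 = 0.2729 → 0.27
d₂ = 0.2729 − 0.2350 = 0.0379 → 0.04
e^(−rT) = e^(−0.072·0.25) = 0.9822
N(−d₂) = N(-0.04) = 0.4840;  N(−d₁) = N(-0.27) = 0.3936
P = 107·0.9822·0.4840 − 109·0.3936 = 50.8662 − 42.9024 = 7.9638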